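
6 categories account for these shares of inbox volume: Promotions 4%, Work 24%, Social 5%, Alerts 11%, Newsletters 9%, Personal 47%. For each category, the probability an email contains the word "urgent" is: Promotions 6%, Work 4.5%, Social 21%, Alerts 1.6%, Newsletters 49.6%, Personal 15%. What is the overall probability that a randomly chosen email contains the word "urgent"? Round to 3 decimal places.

0.141

Prior × likelihood for each hypothesis:
  Promotions: 0.04 × 0.06 = 0.0024
  Work: 0.24 × 0.045 = 0.0108
  Social: 0.05 × 0.21 = 0.0105
  Alerts: 0.11 × 0.016 = 0.00176
  Newsletters: 0.09 × 0.496 = 0.04464
  Personal: 0.47 × 0.15 = 0.0705
P(urgent-flag) = 0.0024 + 0.0108 + 0.0105 + 0.00176 + 0.04464 + 0.0705 = 0.1406 → 0.141.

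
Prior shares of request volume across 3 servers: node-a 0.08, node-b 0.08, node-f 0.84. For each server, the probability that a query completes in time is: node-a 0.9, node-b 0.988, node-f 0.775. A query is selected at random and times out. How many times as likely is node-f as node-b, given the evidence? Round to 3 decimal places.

Taking complements, P(timeout | each) = node-a 0.1, node-b 0.012, node-f 0.225.
Compute prior × likelihood for every hypothesis:
  node-a: 0.08 × 0.1 = 0.008
  node-b: 0.08 × 0.012 = 0.00096
  node-f: 0.84 × 0.225 = 0.189
Total = 0.19796.
The ratio is 0.189 / 0.00096 (the normalizer cancels) = 196.875.

196.875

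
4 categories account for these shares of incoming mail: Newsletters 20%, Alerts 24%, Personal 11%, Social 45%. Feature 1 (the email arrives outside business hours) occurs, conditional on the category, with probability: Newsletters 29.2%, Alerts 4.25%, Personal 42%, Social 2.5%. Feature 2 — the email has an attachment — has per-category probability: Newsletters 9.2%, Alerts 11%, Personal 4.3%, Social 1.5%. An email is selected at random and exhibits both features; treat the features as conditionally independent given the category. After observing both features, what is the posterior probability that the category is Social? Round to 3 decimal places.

Compute prior × likelihood for every hypothesis:
  Newsletters: 0.2 × 0.292 × 0.092 = 0.0053728
  Alerts: 0.24 × 0.0425 × 0.11 = 0.001122
  Personal: 0.11 × 0.42 × 0.043 = 0.0019866
  Social: 0.45 × 0.025 × 0.015 = 0.00016875
Normalizing constant = 0.00865015.
P(Social | evidence) = 0.00016875 / 0.00865015 ≈ 0.020.

0.020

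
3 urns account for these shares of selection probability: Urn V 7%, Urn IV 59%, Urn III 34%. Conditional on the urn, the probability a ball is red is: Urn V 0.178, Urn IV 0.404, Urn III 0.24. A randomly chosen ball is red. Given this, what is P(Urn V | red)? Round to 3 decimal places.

By Bayes' rule, posterior ∝ prior × likelihood:
  Urn V: 0.07 × 0.178 = 0.01246
  Urn IV: 0.59 × 0.404 = 0.23836
  Urn III: 0.34 × 0.24 = 0.0816
Total = 0.33242.
P(Urn V | evidence) = 0.01246 / 0.33242 ≈ 0.037.

0.037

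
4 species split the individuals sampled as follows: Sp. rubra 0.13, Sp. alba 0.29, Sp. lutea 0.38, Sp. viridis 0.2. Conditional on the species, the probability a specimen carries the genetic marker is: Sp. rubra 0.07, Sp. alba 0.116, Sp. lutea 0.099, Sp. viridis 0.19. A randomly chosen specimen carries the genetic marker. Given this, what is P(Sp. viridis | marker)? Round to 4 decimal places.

Prior × likelihood for each hypothesis:
  Sp. rubra: 0.13 × 0.07 = 0.0091
  Sp. alba: 0.29 × 0.116 = 0.03364
  Sp. lutea: 0.38 × 0.099 = 0.03762
  Sp. viridis: 0.2 × 0.19 = 0.038
Total = 0.11836.
P(Sp. viridis | evidence) = 0.038 / 0.11836 ≈ 0.3211.

0.3211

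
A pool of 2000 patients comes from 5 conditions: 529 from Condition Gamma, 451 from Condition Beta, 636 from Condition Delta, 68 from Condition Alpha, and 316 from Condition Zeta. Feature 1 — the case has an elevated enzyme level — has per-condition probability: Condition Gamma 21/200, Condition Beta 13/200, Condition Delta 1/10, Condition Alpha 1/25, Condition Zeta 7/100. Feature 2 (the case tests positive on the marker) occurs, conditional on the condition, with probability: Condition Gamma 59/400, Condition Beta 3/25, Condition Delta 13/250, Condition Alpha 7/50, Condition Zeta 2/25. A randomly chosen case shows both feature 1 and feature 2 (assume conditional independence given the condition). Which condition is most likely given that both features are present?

By Bayes' rule, posterior ∝ prior × likelihood:
  Condition Gamma: 0.2645 × 0.105 × 0.1475 = 0.00409644375
  Condition Beta: 0.2255 × 0.065 × 0.12 = 0.0017589
  Condition Delta: 0.318 × 0.1 × 0.052 = 0.0016536
  Condition Alpha: 0.034 × 0.04 × 0.14 = 0.0001904
  Condition Zeta: 0.158 × 0.07 × 0.08 = 0.0008848
Sum = 0.00858414375.
Largest term belongs to Condition Gamma, so Condition Gamma is most probable.

Condition Gamma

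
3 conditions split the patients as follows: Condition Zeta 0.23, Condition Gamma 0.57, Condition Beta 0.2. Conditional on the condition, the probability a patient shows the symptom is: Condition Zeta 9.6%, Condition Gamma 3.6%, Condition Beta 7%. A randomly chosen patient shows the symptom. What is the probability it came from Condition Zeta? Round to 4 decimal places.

0.3901

Unnormalized posteriors (prior × likelihood):
  Condition Zeta: 0.23 × 0.096 = 0.02208
  Condition Gamma: 0.57 × 0.036 = 0.02052
  Condition Beta: 0.2 × 0.07 = 0.014
Total = 0.0566.
P(Condition Zeta | evidence) = 0.02208 / 0.0566 ≈ 0.3901.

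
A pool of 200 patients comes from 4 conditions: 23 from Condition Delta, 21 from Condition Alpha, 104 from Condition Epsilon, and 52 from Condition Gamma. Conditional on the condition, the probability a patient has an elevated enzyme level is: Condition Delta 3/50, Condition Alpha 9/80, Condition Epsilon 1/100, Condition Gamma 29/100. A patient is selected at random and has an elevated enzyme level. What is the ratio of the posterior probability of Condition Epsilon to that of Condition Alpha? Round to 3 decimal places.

Unnormalized posteriors (prior × likelihood):
  Condition Delta: 0.115 × 0.06 = 0.0069
  Condition Alpha: 0.105 × 0.1125 = 0.0118125
  Condition Epsilon: 0.52 × 0.01 = 0.0052
  Condition Gamma: 0.26 × 0.29 = 0.0754
Sum = 0.0993125.
The ratio is 0.0052 / 0.0118125 (the normalizer cancels) = 0.440.

0.440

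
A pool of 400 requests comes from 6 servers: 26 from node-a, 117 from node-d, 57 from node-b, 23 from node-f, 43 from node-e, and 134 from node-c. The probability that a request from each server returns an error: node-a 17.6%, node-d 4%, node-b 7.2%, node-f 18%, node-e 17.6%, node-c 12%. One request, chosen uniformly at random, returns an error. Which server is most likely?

node-c

Prior × likelihood for each hypothesis:
  node-a: 0.065 × 0.176 = 0.01144
  node-d: 0.2925 × 0.04 = 0.0117
  node-b: 0.1425 × 0.072 = 0.01026
  node-f: 0.0575 × 0.18 = 0.01035
  node-e: 0.1075 × 0.176 = 0.01892
  node-c: 0.335 × 0.12 = 0.0402
Sum = 0.10287.
Largest term belongs to node-c, so node-c is most probable.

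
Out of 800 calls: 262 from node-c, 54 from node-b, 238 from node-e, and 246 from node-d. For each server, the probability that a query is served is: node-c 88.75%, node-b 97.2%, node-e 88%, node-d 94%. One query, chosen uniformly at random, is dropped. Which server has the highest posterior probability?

Taking complements, P(dropped | each) = node-c 0.1125, node-b 0.028, node-e 0.12, node-d 0.06.
Compute prior × likelihood for every hypothesis:
  node-c: 0.3275 × 0.1125 = 0.03684375
  node-b: 0.0675 × 0.028 = 0.00189
  node-e: 0.2975 × 0.12 = 0.0357
  node-d: 0.3075 × 0.06 = 0.01845
Normalizing constant = 0.09288375.
Largest term belongs to node-c, so node-c is most probable.

node-c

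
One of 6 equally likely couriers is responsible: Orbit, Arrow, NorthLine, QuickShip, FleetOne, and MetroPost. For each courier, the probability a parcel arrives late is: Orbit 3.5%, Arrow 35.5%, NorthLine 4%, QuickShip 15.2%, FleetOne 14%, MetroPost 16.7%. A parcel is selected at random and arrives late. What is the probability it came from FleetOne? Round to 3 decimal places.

Since the prior is uniform, the posterior is proportional to the likelihood:
  Orbit: 0.035
  Arrow: 0.355
  NorthLine: 0.04
  QuickShip: 0.152
  FleetOne: 0.14
  MetroPost: 0.167
Sum = 0.889.
P(FleetOne | evidence) = 0.14 / 0.889 ≈ 0.157.

0.157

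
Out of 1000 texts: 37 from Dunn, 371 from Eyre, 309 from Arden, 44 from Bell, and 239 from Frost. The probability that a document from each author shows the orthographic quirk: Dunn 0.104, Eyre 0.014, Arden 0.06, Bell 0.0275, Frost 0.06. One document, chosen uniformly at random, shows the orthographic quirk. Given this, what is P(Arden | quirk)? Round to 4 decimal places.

0.4298

Compute prior × likelihood for every hypothesis:
  Dunn: 0.037 × 0.104 = 0.003848
  Eyre: 0.371 × 0.014 = 0.005194
  Arden: 0.309 × 0.06 = 0.01854
  Bell: 0.044 × 0.0275 = 0.00121
  Frost: 0.239 × 0.06 = 0.01434
Normalizing constant = 0.043132.
P(Arden | evidence) = 0.01854 / 0.043132 ≈ 0.4298.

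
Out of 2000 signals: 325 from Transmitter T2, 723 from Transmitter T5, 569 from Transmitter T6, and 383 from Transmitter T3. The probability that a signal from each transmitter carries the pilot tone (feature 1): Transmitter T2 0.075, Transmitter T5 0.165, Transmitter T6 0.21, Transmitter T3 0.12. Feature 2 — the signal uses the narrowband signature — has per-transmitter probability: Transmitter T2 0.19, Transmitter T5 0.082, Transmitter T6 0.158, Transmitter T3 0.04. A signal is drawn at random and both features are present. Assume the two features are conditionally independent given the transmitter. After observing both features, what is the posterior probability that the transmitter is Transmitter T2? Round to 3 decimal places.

0.132

By Bayes' rule, posterior ∝ prior × likelihood:
  Transmitter T2: 0.1625 × 0.075 × 0.19 = 0.002315625
  Transmitter T5: 0.3615 × 0.165 × 0.082 = 0.004891095
  Transmitter T6: 0.2845 × 0.21 × 0.158 = 0.00943971
  Transmitter T3: 0.1915 × 0.12 × 0.04 = 0.0009192
Sum = 0.01756563.
P(Transmitter T2 | evidence) = 0.002315625 / 0.01756563 ≈ 0.132.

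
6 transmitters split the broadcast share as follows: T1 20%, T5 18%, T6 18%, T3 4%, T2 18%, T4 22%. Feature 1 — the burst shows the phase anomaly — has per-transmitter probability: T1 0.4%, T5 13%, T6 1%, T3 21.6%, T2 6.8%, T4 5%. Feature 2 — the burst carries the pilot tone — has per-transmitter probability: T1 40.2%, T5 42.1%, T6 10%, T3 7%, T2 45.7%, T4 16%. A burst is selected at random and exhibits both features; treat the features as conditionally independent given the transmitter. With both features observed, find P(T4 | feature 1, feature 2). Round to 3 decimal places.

Compute prior × likelihood for every hypothesis:
  T1: 0.2 × 0.004 × 0.402 = 0.0003216
  T5: 0.18 × 0.13 × 0.421 = 0.0098514
  T6: 0.18 × 0.01 × 0.1 = 0.00018
  T3: 0.04 × 0.216 × 0.07 = 0.0006048
  T2: 0.18 × 0.068 × 0.457 = 0.00559368
  T4: 0.22 × 0.05 × 0.16 = 0.00176
Total = 0.01831148.
P(T4 | evidence) = 0.00176 / 0.01831148 ≈ 0.096.

0.096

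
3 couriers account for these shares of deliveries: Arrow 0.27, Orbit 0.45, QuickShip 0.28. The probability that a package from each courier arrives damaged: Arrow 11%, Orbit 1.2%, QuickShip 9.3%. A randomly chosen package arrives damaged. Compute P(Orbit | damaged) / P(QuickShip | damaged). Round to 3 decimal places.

0.207

Compute prior × likelihood for every hypothesis:
  Arrow: 0.27 × 0.11 = 0.0297
  Orbit: 0.45 × 0.012 = 0.0054
  QuickShip: 0.28 × 0.093 = 0.02604
Normalizing constant = 0.06114.
The ratio is 0.0054 / 0.02604 (the normalizer cancels) = 0.207.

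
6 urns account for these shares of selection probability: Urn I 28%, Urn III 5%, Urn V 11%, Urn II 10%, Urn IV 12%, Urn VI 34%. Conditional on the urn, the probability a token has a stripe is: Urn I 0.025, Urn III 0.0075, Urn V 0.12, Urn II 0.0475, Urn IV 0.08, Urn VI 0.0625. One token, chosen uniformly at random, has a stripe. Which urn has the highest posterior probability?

Urn VI

By Bayes' rule, posterior ∝ prior × likelihood:
  Urn I: 0.28 × 0.025 = 0.007
  Urn III: 0.05 × 0.0075 = 0.000375
  Urn V: 0.11 × 0.12 = 0.0132
  Urn II: 0.1 × 0.0475 = 0.00475
  Urn IV: 0.12 × 0.08 = 0.0096
  Urn VI: 0.34 × 0.0625 = 0.02125
Total = 0.056175.
Largest term belongs to Urn VI, so Urn VI is most probable.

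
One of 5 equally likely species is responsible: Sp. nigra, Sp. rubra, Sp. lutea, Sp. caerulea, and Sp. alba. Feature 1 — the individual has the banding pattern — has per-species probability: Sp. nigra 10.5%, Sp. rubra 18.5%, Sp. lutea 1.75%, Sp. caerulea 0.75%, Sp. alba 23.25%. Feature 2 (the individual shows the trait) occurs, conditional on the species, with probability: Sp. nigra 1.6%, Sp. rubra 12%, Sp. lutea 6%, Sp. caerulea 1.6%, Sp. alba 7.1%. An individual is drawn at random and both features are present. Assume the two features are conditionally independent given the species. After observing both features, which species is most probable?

Sp. rubra

Since the prior is uniform, the posterior is proportional to the likelihood:
  Sp. nigra: 0.105 × 0.016 = 0.00168
  Sp. rubra: 0.185 × 0.12 = 0.0222
  Sp. lutea: 0.0175 × 0.06 = 0.00105
  Sp. caerulea: 0.0075 × 0.016 = 0.00012
  Sp. alba: 0.2325 × 0.071 = 0.0165075
Total = 0.0415575.
Largest term belongs to Sp. rubra, so Sp. rubra is most probable.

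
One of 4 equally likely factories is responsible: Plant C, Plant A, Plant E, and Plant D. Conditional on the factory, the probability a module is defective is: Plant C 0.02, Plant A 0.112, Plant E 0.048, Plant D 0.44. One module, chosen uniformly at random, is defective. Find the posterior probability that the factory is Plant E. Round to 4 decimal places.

0.0774

With a uniform prior (1/4 each), posterior ∝ likelihood:
  Plant C: 0.02
  Plant A: 0.112
  Plant E: 0.048
  Plant D: 0.44
Normalizing constant = 0.62.
P(Plant E | evidence) = 0.048 / 0.62 ≈ 0.0774.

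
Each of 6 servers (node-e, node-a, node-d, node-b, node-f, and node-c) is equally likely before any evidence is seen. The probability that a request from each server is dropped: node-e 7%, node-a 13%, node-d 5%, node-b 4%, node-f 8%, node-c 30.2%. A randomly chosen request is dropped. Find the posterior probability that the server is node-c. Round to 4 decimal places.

With a uniform prior (1/6 each), posterior ∝ likelihood:
  node-e: 0.07
  node-a: 0.13
  node-d: 0.05
  node-b: 0.04
  node-f: 0.08
  node-c: 0.302
Sum = 0.672.
P(node-c | evidence) = 0.302 / 0.672 ≈ 0.4494.

0.4494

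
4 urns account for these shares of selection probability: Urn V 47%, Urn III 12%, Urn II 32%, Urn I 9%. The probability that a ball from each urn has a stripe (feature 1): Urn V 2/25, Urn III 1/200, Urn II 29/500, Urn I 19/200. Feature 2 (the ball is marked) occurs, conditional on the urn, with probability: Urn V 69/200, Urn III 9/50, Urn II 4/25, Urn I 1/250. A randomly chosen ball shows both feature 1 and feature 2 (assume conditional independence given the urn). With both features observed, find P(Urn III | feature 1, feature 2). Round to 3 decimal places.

Prior × likelihood for each hypothesis:
  Urn V: 0.47 × 0.08 × 0.345 = 0.012972
  Urn III: 0.12 × 0.005 × 0.18 = 0.000108
  Urn II: 0.32 × 0.058 × 0.16 = 0.0029696
  Urn I: 0.09 × 0.095 × 0.004 = 0.0000342
Total = 0.0160838.
P(Urn III | evidence) = 0.000108 / 0.0160838 ≈ 0.007.

0.007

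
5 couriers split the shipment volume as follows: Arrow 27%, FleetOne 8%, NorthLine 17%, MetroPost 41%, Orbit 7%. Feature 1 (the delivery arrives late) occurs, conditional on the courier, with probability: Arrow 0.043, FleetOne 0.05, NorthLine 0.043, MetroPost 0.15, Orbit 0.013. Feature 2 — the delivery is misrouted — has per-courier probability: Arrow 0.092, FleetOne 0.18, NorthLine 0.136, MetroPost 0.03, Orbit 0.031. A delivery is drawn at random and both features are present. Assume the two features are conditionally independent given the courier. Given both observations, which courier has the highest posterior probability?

MetroPost

Compute prior × likelihood for every hypothesis:
  Arrow: 0.27 × 0.043 × 0.092 = 0.00106812
  FleetOne: 0.08 × 0.05 × 0.18 = 0.00072
  NorthLine: 0.17 × 0.043 × 0.136 = 0.00099416
  MetroPost: 0.41 × 0.15 × 0.03 = 0.001845
  Orbit: 0.07 × 0.013 × 0.031 = 0.00002821
Normalizing constant = 0.00465549.
Largest term belongs to MetroPost, so MetroPost is most probable.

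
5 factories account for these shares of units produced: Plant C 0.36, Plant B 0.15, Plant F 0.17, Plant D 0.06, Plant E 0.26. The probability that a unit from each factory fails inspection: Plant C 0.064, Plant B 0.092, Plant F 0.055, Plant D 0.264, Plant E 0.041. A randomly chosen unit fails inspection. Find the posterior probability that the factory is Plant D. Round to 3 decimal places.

Compute prior × likelihood for every hypothesis:
  Plant C: 0.36 × 0.064 = 0.02304
  Plant B: 0.15 × 0.092 = 0.0138
  Plant F: 0.17 × 0.055 = 0.00935
  Plant D: 0.06 × 0.264 = 0.01584
  Plant E: 0.26 × 0.041 = 0.01066
Total = 0.07269.
P(Plant D | evidence) = 0.01584 / 0.07269 ≈ 0.218.

0.218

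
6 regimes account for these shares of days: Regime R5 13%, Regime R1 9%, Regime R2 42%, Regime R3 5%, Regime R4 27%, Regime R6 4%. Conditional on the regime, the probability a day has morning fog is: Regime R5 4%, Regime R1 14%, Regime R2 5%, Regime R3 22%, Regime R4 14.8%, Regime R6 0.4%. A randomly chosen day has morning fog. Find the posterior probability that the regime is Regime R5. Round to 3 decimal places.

0.058

Compute prior × likelihood for every hypothesis:
  Regime R5: 0.13 × 0.04 = 0.0052
  Regime R1: 0.09 × 0.14 = 0.0126
  Regime R2: 0.42 × 0.05 = 0.021
  Regime R3: 0.05 × 0.22 = 0.011
  Regime R4: 0.27 × 0.148 = 0.03996
  Regime R6: 0.04 × 0.004 = 0.00016
Normalizing constant = 0.08992.
P(Regime R5 | evidence) = 0.0052 / 0.08992 ≈ 0.058.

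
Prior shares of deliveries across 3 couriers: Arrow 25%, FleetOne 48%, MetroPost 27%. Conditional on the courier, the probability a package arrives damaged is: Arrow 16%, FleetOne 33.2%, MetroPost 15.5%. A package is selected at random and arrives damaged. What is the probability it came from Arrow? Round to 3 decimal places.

0.166

Prior × likelihood for each hypothesis:
  Arrow: 0.25 × 0.16 = 0.04
  FleetOne: 0.48 × 0.332 = 0.15936
  MetroPost: 0.27 × 0.155 = 0.04185
Normalizing constant = 0.24121.
P(Arrow | evidence) = 0.04 / 0.24121 ≈ 0.166.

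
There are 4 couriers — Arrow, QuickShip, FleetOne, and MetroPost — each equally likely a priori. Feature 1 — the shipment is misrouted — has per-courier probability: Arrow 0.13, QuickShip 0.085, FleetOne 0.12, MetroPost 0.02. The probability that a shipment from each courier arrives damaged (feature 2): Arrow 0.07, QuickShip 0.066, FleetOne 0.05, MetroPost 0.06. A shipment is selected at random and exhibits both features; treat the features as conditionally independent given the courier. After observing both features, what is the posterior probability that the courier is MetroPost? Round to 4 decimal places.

0.0548

With a uniform prior (1/4 each), posterior ∝ likelihood:
  Arrow: 0.13 × 0.07 = 0.0091
  QuickShip: 0.085 × 0.066 = 0.00561
  FleetOne: 0.12 × 0.05 = 0.006
  MetroPost: 0.02 × 0.06 = 0.0012
Normalizing constant = 0.02191.
P(MetroPost | evidence) = 0.0012 / 0.02191 ≈ 0.0548.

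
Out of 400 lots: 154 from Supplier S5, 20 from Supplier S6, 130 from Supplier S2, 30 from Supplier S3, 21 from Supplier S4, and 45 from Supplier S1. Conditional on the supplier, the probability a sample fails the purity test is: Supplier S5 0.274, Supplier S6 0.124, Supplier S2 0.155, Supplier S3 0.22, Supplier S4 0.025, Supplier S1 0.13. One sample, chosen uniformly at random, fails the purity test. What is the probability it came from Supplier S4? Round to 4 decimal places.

0.0067

By Bayes' rule, posterior ∝ prior × likelihood:
  Supplier S5: 0.385 × 0.274 = 0.10549
  Supplier S6: 0.05 × 0.124 = 0.0062
  Supplier S2: 0.325 × 0.155 = 0.050375
  Supplier S3: 0.075 × 0.22 = 0.0165
  Supplier S4: 0.0525 × 0.025 = 0.0013125
  Supplier S1: 0.1125 × 0.13 = 0.014625
Sum = 0.1945025.
P(Supplier S4 | evidence) = 0.0013125 / 0.1945025 ≈ 0.0067.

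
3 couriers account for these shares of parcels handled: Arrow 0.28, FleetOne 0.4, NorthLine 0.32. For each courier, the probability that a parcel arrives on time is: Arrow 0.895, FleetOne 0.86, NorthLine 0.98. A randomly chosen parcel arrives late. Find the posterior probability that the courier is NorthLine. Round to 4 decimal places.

0.0697

Taking complements, P(late | each) = Arrow 0.105, FleetOne 0.14, NorthLine 0.02.
By Bayes' rule, posterior ∝ prior × likelihood:
  Arrow: 0.28 × 0.105 = 0.0294
  FleetOne: 0.4 × 0.14 = 0.056
  NorthLine: 0.32 × 0.02 = 0.0064
Sum = 0.0918.
P(NorthLine | evidence) = 0.0064 / 0.0918 ≈ 0.0697.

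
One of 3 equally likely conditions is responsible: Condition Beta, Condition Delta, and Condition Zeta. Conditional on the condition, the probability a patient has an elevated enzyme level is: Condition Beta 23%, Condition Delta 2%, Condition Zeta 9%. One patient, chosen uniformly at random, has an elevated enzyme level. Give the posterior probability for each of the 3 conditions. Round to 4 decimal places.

Since the prior is uniform, the posterior is proportional to the likelihood:
  Condition Beta: 0.23
  Condition Delta: 0.02
  Condition Zeta: 0.09
Total = 0.34.
P(Condition Beta | elevated) = 0.23/0.34 ≈ 0.6765
P(Condition Delta | elevated) = 0.02/0.34 ≈ 0.0588
P(Condition Zeta | elevated) = 0.09/0.34 ≈ 0.2647
(Check: 0.6765+0.0588+0.2647 = 1.0000.)

Condition Beta 0.6765, Condition Delta 0.0588, Condition Zeta 0.2647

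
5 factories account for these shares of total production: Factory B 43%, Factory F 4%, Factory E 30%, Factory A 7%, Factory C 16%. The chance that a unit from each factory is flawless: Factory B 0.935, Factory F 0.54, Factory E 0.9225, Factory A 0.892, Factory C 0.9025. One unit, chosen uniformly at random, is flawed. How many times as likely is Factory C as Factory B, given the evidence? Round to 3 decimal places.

Taking complements, P(flawed | each) = Factory B 0.065, Factory F 0.46, Factory E 0.0775, Factory A 0.108, Factory C 0.0975.
Compute prior × likelihood for every hypothesis:
  Factory B: 0.43 × 0.065 = 0.02795
  Factory F: 0.04 × 0.46 = 0.0184
  Factory E: 0.3 × 0.0775 = 0.02325
  Factory A: 0.07 × 0.108 = 0.00756
  Factory C: 0.16 × 0.0975 = 0.0156
Total = 0.09276.
The ratio is 0.0156 / 0.02795 (the normalizer cancels) = 0.558.

0.558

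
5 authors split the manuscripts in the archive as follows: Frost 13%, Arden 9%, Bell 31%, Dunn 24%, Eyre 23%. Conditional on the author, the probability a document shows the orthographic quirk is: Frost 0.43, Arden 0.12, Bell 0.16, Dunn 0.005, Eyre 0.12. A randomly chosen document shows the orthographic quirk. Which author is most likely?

Unnormalized posteriors (prior × likelihood):
  Frost: 0.13 × 0.43 = 0.0559
  Arden: 0.09 × 0.12 = 0.0108
  Bell: 0.31 × 0.16 = 0.0496
  Dunn: 0.24 × 0.005 = 0.0012
  Eyre: 0.23 × 0.12 = 0.0276
Total = 0.1451.
Largest term belongs to Frost, so Frost is most probable.

Frost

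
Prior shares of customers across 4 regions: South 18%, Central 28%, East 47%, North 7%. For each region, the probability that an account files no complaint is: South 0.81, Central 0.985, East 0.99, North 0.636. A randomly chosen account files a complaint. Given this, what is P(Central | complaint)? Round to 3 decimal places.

0.061

Taking complements, P(complaint | each) = South 0.19, Central 0.015, East 0.01, North 0.364.
By Bayes' rule, posterior ∝ prior × likelihood:
  South: 0.18 × 0.19 = 0.0342
  Central: 0.28 × 0.015 = 0.0042
  East: 0.47 × 0.01 = 0.0047
  North: 0.07 × 0.364 = 0.02548
Normalizing constant = 0.06858.
P(Central | evidence) = 0.0042 / 0.06858 ≈ 0.061.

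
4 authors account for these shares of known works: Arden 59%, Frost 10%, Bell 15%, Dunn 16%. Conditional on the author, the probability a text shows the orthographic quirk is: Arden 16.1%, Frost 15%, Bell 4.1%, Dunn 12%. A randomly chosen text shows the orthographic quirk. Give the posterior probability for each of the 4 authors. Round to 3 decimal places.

Prior × likelihood for each hypothesis:
  Arden: 0.59 × 0.161 = 0.09499
  Frost: 0.1 × 0.15 = 0.015
  Bell: 0.15 × 0.041 = 0.00615
  Dunn: 0.16 × 0.12 = 0.0192
Normalizing constant = 0.13534.
P(Arden | quirk) = 0.09499/0.13534 ≈ 0.702
P(Frost | quirk) = 0.015/0.13534 ≈ 0.111
P(Bell | quirk) = 0.00615/0.13534 ≈ 0.045
P(Dunn | quirk) = 0.0192/0.13534 ≈ 0.142

Arden 0.702, Frost 0.111, Bell 0.045, Dunn 0.142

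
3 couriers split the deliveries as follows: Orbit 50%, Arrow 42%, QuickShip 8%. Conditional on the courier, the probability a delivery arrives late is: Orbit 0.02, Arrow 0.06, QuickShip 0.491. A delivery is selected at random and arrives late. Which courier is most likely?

QuickShip

Prior × likelihood for each hypothesis:
  Orbit: 0.5 × 0.02 = 0.01
  Arrow: 0.42 × 0.06 = 0.0252
  QuickShip: 0.08 × 0.491 = 0.03928
Sum = 0.07448.
Largest term belongs to QuickShip, so QuickShip is most probable.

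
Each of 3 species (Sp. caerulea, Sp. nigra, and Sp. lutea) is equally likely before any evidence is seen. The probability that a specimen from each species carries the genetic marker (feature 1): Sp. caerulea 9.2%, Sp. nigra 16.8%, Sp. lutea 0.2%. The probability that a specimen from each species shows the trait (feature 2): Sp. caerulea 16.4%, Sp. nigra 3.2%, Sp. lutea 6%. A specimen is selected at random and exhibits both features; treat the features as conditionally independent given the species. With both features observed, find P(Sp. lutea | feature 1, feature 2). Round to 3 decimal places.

0.006

With a uniform prior (1/3 each), posterior ∝ likelihood:
  Sp. caerulea: 0.092 × 0.164 = 0.015088
  Sp. nigra: 0.168 × 0.032 = 0.005376
  Sp. lutea: 0.002 × 0.06 = 0.00012
Total = 0.020584.
P(Sp. lutea | evidence) = 0.00012 / 0.020584 ≈ 0.006.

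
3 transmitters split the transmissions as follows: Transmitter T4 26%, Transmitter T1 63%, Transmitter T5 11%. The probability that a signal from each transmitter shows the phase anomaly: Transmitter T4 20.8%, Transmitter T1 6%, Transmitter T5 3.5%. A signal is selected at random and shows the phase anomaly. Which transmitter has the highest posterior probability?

Transmitter T4

By Bayes' rule, posterior ∝ prior × likelihood:
  Transmitter T4: 0.26 × 0.208 = 0.05408
  Transmitter T1: 0.63 × 0.06 = 0.0378
  Transmitter T5: 0.11 × 0.035 = 0.00385
Sum = 0.09573.
Largest term belongs to Transmitter T4, so Transmitter T4 is most probable.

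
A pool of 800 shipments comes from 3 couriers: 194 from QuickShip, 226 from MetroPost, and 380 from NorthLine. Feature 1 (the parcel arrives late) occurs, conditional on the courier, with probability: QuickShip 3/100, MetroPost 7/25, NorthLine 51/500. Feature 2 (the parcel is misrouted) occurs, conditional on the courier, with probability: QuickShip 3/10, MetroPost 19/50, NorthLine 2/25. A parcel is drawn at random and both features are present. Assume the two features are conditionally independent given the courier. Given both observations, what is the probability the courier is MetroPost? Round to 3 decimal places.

0.832

Compute prior × likelihood for every hypothesis:
  QuickShip: 0.2425 × 0.03 × 0.3 = 0.0021825
  MetroPost: 0.2825 × 0.28 × 0.38 = 0.030058
  NorthLine: 0.475 × 0.102 × 0.08 = 0.003876
Total = 0.0361165.
P(MetroPost | evidence) = 0.030058 / 0.0361165 ≈ 0.832.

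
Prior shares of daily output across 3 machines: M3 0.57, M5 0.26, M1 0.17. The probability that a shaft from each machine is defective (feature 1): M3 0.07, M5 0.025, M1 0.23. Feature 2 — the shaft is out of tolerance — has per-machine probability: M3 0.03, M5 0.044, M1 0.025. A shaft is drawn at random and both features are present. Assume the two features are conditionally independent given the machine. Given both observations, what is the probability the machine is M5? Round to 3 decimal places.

Prior × likelihood for each hypothesis:
  M3: 0.57 × 0.07 × 0.03 = 0.001197
  M5: 0.26 × 0.025 × 0.044 = 0.000286
  M1: 0.17 × 0.23 × 0.025 = 0.0009775
Sum = 0.0024605.
P(M5 | evidence) = 0.000286 / 0.0024605 ≈ 0.116.

0.116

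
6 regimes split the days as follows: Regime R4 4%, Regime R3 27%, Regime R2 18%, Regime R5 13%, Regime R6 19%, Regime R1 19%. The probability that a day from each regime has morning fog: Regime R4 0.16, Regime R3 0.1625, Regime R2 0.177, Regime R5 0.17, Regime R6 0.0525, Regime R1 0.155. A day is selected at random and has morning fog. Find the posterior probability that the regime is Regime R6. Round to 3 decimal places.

0.069

Prior × likelihood for each hypothesis:
  Regime R4: 0.04 × 0.16 = 0.0064
  Regime R3: 0.27 × 0.1625 = 0.043875
  Regime R2: 0.18 × 0.177 = 0.03186
  Regime R5: 0.13 × 0.17 = 0.0221
  Regime R6: 0.19 × 0.0525 = 0.009975
  Regime R1: 0.19 × 0.155 = 0.02945
Normalizing constant = 0.14366.
P(Regime R6 | evidence) = 0.009975 / 0.14366 ≈ 0.069.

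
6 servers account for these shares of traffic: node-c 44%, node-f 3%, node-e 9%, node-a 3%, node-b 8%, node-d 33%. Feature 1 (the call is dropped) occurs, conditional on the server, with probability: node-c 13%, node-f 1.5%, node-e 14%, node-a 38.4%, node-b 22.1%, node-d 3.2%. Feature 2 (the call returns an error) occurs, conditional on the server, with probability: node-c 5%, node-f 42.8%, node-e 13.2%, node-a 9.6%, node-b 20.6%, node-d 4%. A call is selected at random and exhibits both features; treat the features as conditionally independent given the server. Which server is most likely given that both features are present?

By Bayes' rule, posterior ∝ prior × likelihood:
  node-c: 0.44 × 0.13 × 0.05 = 0.00286
  node-f: 0.03 × 0.015 × 0.428 = 0.0001926
  node-e: 0.09 × 0.14 × 0.132 = 0.0016632
  node-a: 0.03 × 0.384 × 0.096 = 0.00110592
  node-b: 0.08 × 0.221 × 0.206 = 0.00364208
  node-d: 0.33 × 0.032 × 0.04 = 0.0004224
Total = 0.0098862.
Largest term belongs to node-b, so node-b is most probable.

node-b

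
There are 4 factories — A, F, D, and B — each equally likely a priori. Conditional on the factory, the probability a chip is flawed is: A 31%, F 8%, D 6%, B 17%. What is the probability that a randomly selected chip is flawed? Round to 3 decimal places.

0.155

Since the prior is uniform, the posterior is proportional to the likelihood:
  A: 0.31
  F: 0.08
  D: 0.06
  B: 0.17
P(flawed) = (1/4) × (0.31 + 0.08 + 0.06 + 0.17) = 0.62/4 ≈ 0.155.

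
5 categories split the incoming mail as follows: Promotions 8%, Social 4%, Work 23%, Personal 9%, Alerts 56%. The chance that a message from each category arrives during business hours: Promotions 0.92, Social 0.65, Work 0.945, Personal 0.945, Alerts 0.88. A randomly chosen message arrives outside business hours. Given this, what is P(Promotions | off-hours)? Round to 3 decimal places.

0.061

Taking complements, P(off-hours | each) = Promotions 0.08, Social 0.35, Work 0.055, Personal 0.055, Alerts 0.12.
Compute prior × likelihood for every hypothesis:
  Promotions: 0.08 × 0.08 = 0.0064
  Social: 0.04 × 0.35 = 0.014
  Work: 0.23 × 0.055 = 0.01265
  Personal: 0.09 × 0.055 = 0.00495
  Alerts: 0.56 × 0.12 = 0.0672
Sum = 0.1052.
P(Promotions | evidence) = 0.0064 / 0.1052 ≈ 0.061.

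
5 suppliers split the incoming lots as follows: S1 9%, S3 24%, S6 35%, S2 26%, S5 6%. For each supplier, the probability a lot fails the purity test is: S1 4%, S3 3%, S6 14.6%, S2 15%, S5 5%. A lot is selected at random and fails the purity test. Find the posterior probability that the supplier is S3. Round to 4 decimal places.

0.0693

Compute prior × likelihood for every hypothesis:
  S1: 0.09 × 0.04 = 0.0036
  S3: 0.24 × 0.03 = 0.0072
  S6: 0.35 × 0.146 = 0.0511
  S2: 0.26 × 0.15 = 0.039
  S5: 0.06 × 0.05 = 0.003
Normalizing constant = 0.1039.
P(S3 | evidence) = 0.0072 / 0.1039 ≈ 0.0693.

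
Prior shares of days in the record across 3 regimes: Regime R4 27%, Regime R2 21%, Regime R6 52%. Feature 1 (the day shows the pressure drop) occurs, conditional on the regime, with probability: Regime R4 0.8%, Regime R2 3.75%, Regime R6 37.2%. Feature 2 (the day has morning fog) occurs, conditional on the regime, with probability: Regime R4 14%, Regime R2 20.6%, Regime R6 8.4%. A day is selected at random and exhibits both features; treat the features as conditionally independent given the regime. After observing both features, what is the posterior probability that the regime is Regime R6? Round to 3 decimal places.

By Bayes' rule, posterior ∝ prior × likelihood:
  Regime R4: 0.27 × 0.008 × 0.14 = 0.0003024
  Regime R2: 0.21 × 0.0375 × 0.206 = 0.00162225
  Regime R6: 0.52 × 0.372 × 0.084 = 0.01624896
Total = 0.01817361.
P(Regime R6 | evidence) = 0.01624896 / 0.01817361 ≈ 0.894.

0.894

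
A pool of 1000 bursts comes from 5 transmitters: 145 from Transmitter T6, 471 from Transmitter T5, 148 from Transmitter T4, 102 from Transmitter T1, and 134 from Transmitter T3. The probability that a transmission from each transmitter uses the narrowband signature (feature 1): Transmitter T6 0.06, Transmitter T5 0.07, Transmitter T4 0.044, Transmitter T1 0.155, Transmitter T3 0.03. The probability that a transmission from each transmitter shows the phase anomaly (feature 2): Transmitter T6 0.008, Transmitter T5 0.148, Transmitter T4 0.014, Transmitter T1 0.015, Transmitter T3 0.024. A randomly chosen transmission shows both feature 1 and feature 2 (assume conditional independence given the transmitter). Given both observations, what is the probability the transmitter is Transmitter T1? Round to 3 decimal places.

Unnormalized posteriors (prior × likelihood):
  Transmitter T6: 0.145 × 0.06 × 0.008 = 0.0000696
  Transmitter T5: 0.471 × 0.07 × 0.148 = 0.00487956
  Transmitter T4: 0.148 × 0.044 × 0.014 = 0.000091168
  Transmitter T1: 0.102 × 0.155 × 0.015 = 0.00023715
  Transmitter T3: 0.134 × 0.03 × 0.024 = 0.00009648
Normalizing constant = 0.005373958.
P(Transmitter T1 | evidence) = 0.00023715 / 0.005373958 ≈ 0.044.

0.044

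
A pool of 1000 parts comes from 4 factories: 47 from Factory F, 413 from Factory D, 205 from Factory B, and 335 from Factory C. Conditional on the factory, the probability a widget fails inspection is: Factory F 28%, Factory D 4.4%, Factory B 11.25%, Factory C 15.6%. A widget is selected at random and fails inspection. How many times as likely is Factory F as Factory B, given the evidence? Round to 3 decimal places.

0.571

Compute prior × likelihood for every hypothesis:
  Factory F: 0.047 × 0.28 = 0.01316
  Factory D: 0.413 × 0.044 = 0.018172
  Factory B: 0.205 × 0.1125 = 0.0230625
  Factory C: 0.335 × 0.156 = 0.05226
Total = 0.1066545.
The ratio is 0.01316 / 0.0230625 (the normalizer cancels) = 0.571.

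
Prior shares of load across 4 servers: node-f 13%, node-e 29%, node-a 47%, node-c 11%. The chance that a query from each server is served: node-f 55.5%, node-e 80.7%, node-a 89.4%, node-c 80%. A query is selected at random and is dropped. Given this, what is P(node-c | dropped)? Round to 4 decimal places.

0.1185

Taking complements, P(dropped | each) = node-f 0.445, node-e 0.193, node-a 0.106, node-c 0.2.
By Bayes' rule, posterior ∝ prior × likelihood:
  node-f: 0.13 × 0.445 = 0.05785
  node-e: 0.29 × 0.193 = 0.05597
  node-a: 0.47 × 0.106 = 0.04982
  node-c: 0.11 × 0.2 = 0.022
Sum = 0.18564.
P(node-c | evidence) = 0.022 / 0.18564 ≈ 0.1185.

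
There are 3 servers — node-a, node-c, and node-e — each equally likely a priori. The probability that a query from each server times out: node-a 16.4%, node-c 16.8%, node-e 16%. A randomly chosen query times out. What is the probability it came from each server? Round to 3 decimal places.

Since the prior is uniform, the posterior is proportional to the likelihood:
  node-a: 0.164
  node-c: 0.168
  node-e: 0.16
Sum = 0.492.
P(node-a | timeout) = 0.164/0.492 ≈ 0.333
P(node-c | timeout) = 0.168/0.492 ≈ 0.341
P(node-e | timeout) = 0.16/0.492 ≈ 0.325

node-a 0.333, node-c 0.341, node-e 0.325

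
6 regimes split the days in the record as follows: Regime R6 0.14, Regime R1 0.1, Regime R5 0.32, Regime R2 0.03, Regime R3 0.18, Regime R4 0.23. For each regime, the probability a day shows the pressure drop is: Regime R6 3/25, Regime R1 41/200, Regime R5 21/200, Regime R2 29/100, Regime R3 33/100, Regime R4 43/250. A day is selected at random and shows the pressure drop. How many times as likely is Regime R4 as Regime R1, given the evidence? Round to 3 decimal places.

Unnormalized posteriors (prior × likelihood):
  Regime R6: 0.14 × 0.12 = 0.0168
  Regime R1: 0.1 × 0.205 = 0.0205
  Regime R5: 0.32 × 0.105 = 0.0336
  Regime R2: 0.03 × 0.29 = 0.0087
  Regime R3: 0.18 × 0.33 = 0.0594
  Regime R4: 0.23 × 0.172 = 0.03956
Total = 0.17856.
The ratio is 0.03956 / 0.0205 (the normalizer cancels) = 1.930.

1.930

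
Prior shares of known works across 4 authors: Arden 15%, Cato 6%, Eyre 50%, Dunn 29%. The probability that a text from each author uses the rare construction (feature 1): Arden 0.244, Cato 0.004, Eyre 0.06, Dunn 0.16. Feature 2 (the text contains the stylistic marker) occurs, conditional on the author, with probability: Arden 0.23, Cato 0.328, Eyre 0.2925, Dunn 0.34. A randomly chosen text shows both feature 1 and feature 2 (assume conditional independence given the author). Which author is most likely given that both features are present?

Unnormalized posteriors (prior × likelihood):
  Arden: 0.15 × 0.244 × 0.23 = 0.008418
  Cato: 0.06 × 0.004 × 0.328 = 0.00007872
  Eyre: 0.5 × 0.06 × 0.2925 = 0.008775
  Dunn: 0.29 × 0.16 × 0.34 = 0.015776
Sum = 0.03304772.
Largest term belongs to Dunn, so Dunn is most probable.

Dunn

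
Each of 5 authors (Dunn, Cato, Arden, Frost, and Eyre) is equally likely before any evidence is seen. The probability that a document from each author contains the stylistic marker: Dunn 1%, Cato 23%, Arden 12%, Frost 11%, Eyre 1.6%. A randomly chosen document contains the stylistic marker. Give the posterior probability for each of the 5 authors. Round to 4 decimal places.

Dunn 0.0206, Cato 0.4733, Arden 0.2469, Frost 0.2263, Eyre 0.0329

With a uniform prior (1/5 each), posterior ∝ likelihood:
  Dunn: 0.01
  Cato: 0.23
  Arden: 0.12
  Frost: 0.11
  Eyre: 0.016
Total = 0.486.
P(Dunn | marker) = 0.01/0.486 ≈ 0.0206
P(Cato | marker) = 0.23/0.486 ≈ 0.4733
P(Arden | marker) = 0.12/0.486 ≈ 0.2469
P(Frost | marker) = 0.11/0.486 ≈ 0.2263
P(Eyre | marker) = 0.016/0.486 ≈ 0.0329
(Check: 0.0206+0.4733+0.2469+0.2263+0.0329 = 1.0000.)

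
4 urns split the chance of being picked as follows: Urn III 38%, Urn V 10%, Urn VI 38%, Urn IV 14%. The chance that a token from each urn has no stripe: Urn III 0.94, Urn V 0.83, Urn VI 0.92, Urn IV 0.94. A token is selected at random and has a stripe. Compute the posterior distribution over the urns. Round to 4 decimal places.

Urn III 0.2901, Urn V 0.2163, Urn VI 0.3868, Urn IV 0.1069

Taking complements, P(striped | each) = Urn III 0.06, Urn V 0.17, Urn VI 0.08, Urn IV 0.06.
By Bayes' rule, posterior ∝ prior × likelihood:
  Urn III: 0.38 × 0.06 = 0.0228
  Urn V: 0.1 × 0.17 = 0.017
  Urn VI: 0.38 × 0.08 = 0.0304
  Urn IV: 0.14 × 0.06 = 0.0084
Normalizing constant = 0.0786.
P(Urn III | striped) = 0.0228/0.0786 ≈ 0.2901
P(Urn V | striped) = 0.017/0.0786 ≈ 0.2163
P(Urn VI | striped) = 0.0304/0.0786 ≈ 0.3868
P(Urn IV | striped) = 0.0084/0.0786 ≈ 0.1069
(Check: 0.2901+0.2163+0.3868+0.1069 = 1.0001.)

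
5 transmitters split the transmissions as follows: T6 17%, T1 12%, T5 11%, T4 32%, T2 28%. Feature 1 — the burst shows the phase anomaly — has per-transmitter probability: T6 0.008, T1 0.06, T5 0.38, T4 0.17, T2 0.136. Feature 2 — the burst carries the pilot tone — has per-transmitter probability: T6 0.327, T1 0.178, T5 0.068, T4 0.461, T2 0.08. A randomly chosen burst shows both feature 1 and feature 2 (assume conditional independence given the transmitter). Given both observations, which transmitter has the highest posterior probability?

By Bayes' rule, posterior ∝ prior × likelihood:
  T6: 0.17 × 0.008 × 0.327 = 0.00044472
  T1: 0.12 × 0.06 × 0.178 = 0.0012816
  T5: 0.11 × 0.38 × 0.068 = 0.0028424
  T4: 0.32 × 0.17 × 0.461 = 0.0250784
  T2: 0.28 × 0.136 × 0.08 = 0.0030464
Total = 0.03269352.
Largest term belongs to T4, so T4 is most probable.

T4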